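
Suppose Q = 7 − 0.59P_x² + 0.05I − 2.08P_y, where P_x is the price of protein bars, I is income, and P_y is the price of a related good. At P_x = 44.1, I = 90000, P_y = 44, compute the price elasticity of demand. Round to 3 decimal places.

Evaluating quantity at (P_x, I, P_y) gives Q = 7 − 0.59(44.1)² + 0.05(90000) − 2.08(44) = 7 − 1147.4379 + 4500 − 91.52 = 3268.0421.
∂Q/∂P_x = −2·0.59·P_x = -52.038, so E_p = -52.038·(44.1/3268.0421) ≈ -0.702.
|E_p| < 1: demand is inelastic.

-0.702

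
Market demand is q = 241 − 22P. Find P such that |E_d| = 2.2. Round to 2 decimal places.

Set −bP/(a − bP) = −2.2 ⇒ bP = 2.2(a − bP) ⇒ bP(1+2.2) = 2.2·a.
P = 2.2·241/(22·3.2) ≈ 7.53.

7.53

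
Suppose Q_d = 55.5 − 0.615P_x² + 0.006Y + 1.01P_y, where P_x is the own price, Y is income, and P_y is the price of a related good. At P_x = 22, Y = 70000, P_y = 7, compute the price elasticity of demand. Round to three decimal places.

-3.220

First evaluate Q_d: 55.5 − 0.615(22)² + 0.006(70000) + 1.01(7) = 55.5 − 297.66 + 420 + 7.07 = 184.91.
∂Q_d/∂P_x = −2·0.615·P_x = -27.06, so E_p = -27.06·(22/184.91) ≈ -3.220.
|E_p| > 1: demand is elastic.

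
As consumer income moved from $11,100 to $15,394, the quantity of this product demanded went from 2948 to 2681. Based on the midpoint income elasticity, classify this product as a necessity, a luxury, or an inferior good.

%ΔQ = (2681 − 2948)/[(2948+2681)/2] = -267/2814.5 ≈ -0.0949.
%ΔI = (15,394 − 11,100)/[(11,100+15,394)/2] = 4294/13247 ≈ 0.3241.
E_I = %ΔQ/%ΔI ≈ -0.293.
E_I < 0: inferior good.

inferior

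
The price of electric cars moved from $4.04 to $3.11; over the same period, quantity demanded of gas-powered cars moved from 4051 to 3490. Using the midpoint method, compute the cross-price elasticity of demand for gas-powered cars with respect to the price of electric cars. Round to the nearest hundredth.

0.57

%ΔQ_x = (3490 − 4051)/[(4051+3490)/2] = -561/3770.5 ≈ -0.1488.
%ΔP_y = (3.11 − 4.04)/[(4.04+3.11)/2] ≈ -0.2601.
E_xy = -0.1488/-0.2601 ≈ 0.57.
E_xy > 0, so gas-powered cars and electric cars are substitutes.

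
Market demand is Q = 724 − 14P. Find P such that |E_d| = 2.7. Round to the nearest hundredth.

37.74

Set −bP/(a − bP) = −2.7 ⇒ bP = 2.7(a − bP) ⇒ bP(1+2.7) = 2.7·a.
P = 2.7·724/(14·3.7) ≈ 37.74.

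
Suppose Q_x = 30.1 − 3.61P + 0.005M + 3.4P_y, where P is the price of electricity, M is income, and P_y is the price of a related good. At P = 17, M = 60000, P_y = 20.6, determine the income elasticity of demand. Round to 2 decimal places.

At the given point, Q_x = 30.1 − 3.61(17) + 0.005(60000) + 3.4(20.6) = 30.1 − 61.37 + 300 + 70.04 = 338.77.
∂Q_x/∂M = +0.005, so E_I = 0.005·(60000/338.77) ≈ 0.89.
E_I ∈ (0,1): normal good (necessity).

0.89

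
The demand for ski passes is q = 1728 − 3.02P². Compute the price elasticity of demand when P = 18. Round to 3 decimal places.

At P = 18, q = 749.52.
dq/dP = −2·3.02·P = −108.72.
Point elasticity E = (dq/dP)·(P/q) = -108.72 × 18/749.52 ≈ -2.611.
|E| > 1, so demand is elastic at this price.

-2.611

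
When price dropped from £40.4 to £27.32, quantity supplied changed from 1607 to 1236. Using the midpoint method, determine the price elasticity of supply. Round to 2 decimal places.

0.68

%ΔQ = (1236 − 1607)/[(1607 + 1236)/2] = -371/1421.5 ≈ -0.2610.
%Δp = (27.32 − 40.4)/[(40.4 + 27.32)/2] = -13.08/33.86 ≈ -0.3863.
Arc elasticity E = %ΔQ/%Δp ≈ -0.2610/-0.3863 ≈ 0.68.
|E| < 1: supply is inelastic over this range.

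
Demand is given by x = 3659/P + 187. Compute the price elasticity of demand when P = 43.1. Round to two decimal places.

At P = 43.1, x = 271.8956.
dx/dP = −3659/P² = −1.9697.
Point elasticity E = (dx/dP)·(P/x) = -1.9697 × 43.1/271.8956 ≈ -0.31.
|E| < 1, so demand is inelastic at this price.

-0.31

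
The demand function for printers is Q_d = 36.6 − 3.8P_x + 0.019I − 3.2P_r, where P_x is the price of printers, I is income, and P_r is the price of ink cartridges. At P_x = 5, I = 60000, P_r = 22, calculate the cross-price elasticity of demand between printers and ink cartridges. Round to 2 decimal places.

At the given point, Q_d = 36.6 − 3.8(5) + 0.019(60000) − 3.2(22) = 36.6 − 19 + 1140 − 70.4 = 1087.2.
∂Q_d/∂P_r = −3.2, so E_xy = -3.2·(22/1087.2) ≈ -0.06.
E_xy < 0: the goods are complements.

-0.06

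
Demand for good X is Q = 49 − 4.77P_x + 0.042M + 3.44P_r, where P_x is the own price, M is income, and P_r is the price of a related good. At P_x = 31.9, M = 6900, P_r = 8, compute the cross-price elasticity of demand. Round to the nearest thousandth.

0.129

Q = 49 − 4.77(31.9) + 0.042(6900) + 3.44(8) = 49 − 152.163 + 289.8 + 27.52 = 214.157.
∂Q/∂P_r = +3.44, so E_xy = 3.44·(8/214.157) ≈ 0.129.
E_xy > 0: the goods are substitutes.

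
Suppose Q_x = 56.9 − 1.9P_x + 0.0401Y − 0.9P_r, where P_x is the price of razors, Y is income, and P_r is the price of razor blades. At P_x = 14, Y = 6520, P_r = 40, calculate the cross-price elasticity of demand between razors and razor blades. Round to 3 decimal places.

Q_x = 56.9 − 1.9(14) + 0.0401(6520) − 0.9(40) = 56.9 − 26.6 + 261.452 − 36 = 255.752.
∂Q_x/∂P_r = −0.9, so E_xy = -0.9·(40/255.752) ≈ -0.141.
E_xy < 0: the goods are complements.

-0.141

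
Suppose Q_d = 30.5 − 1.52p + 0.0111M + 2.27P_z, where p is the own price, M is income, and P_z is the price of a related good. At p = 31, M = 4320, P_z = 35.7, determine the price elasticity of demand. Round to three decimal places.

Q_d = 30.5 − 1.52(31) + 0.0111(4320) + 2.27(35.7) = 30.5 − 47.12 + 47.952 + 81.039 = 112.371.
∂Q_d/∂p = −1.52, so E_p = (−1.52)·(31/112.371) ≈ -0.419.
|E_p| < 1: demand is inelastic.

-0.419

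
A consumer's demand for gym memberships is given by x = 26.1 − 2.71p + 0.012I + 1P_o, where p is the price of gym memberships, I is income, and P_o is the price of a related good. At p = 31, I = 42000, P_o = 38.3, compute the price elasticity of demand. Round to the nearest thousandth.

x = 26.1 − 2.71(31) + 0.012(42000) + 1(38.3) = 26.1 − 84.01 + 504 + 38.3 = 484.39.
∂x/∂p = −2.71, so E_p = (−2.71)·(31/484.39) ≈ -0.173.
|E_p| < 1: demand is inelastic.

-0.173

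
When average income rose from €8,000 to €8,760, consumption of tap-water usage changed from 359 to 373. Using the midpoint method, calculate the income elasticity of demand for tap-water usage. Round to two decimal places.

%ΔQ = (373 − 359)/[(359+373)/2] = 14/366 ≈ 0.0383.
%ΔI = (8,760 − 8,000)/[(8,000+8,760)/2] = 760/8380 ≈ 0.0907.
E_I = %ΔQ/%ΔI ≈ 0.42.
E_I ∈ (0,1): normal good (necessity).

0.42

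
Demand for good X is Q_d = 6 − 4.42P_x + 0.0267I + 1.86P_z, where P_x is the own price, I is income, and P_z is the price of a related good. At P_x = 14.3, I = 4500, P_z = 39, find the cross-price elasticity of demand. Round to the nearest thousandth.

0.535

Substituting, Q_d = 6 − 4.42(14.3) + 0.0267(4500) + 1.86(39) = 6 − 63.206 + 120.15 + 72.54 = 135.484.
∂Q_d/∂P_z = +1.86, so E_xy = 1.86·(39/135.484) ≈ 0.535.
E_xy > 0: the goods are substitutes.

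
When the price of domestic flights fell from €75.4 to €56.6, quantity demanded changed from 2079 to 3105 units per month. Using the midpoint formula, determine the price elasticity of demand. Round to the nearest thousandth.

-1.390

%ΔQ = (3105 − 2079)/[(2079 + 3105)/2] = 1026/2592 ≈ 0.3958.
%Δp = (56.6 − 75.4)/[(75.4 + 56.6)/2] = -18.8/66 ≈ -0.2848.
Arc elasticity E = %ΔQ/%Δp ≈ 0.3958/-0.2848 ≈ -1.390.
|E| > 1: demand is elastic over this range.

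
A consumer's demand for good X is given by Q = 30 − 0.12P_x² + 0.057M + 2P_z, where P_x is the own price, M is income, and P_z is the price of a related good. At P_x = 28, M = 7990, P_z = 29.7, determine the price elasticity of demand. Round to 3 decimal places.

First evaluate Q: 30 − 0.12(28)² + 0.057(7990) + 2(29.7) = 30 − 94.08 + 455.43 + 59.4 = 450.75.
∂Q/∂P_x = −2·0.12·P_x = -6.72, so E_p = -6.72·(28/450.75) ≈ -0.417.
|E_p| < 1: demand is inelastic.

-0.417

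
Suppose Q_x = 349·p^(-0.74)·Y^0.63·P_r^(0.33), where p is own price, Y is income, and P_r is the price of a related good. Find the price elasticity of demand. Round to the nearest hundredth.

For a Cobb–Douglas (constant-elasticity) form Q_x = A·p^α·…, the elasticity with respect to p equals the exponent α at every point.
Here the exponent on p is -0.74, so the price elasticity of demand is -0.74.

-0.74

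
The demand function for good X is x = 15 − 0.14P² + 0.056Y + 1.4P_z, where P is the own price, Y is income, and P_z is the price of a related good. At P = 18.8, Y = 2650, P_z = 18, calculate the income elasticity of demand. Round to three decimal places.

1.067

x = 15 − 0.14(18.8)² + 0.056(2650) + 1.4(18) = 15 − 49.4816 + 148.4 + 25.2 = 139.1184.
∂x/∂Y = +0.056, so E_I = 0.056·(2650/139.1184) ≈ 1.067.
E_I > 1: normal good (luxury).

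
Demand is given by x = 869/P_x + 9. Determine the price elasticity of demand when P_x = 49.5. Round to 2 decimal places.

At P_x = 49.5, x = 26.5556.
dx/dP_x = −869/P_x² = −0.3547.
Point elasticity E = (dx/dP_x)·(P_x/x) = -0.3547 × 49.5/26.5556 ≈ -0.66.
|E| < 1, so demand is inelastic at this price.

-0.66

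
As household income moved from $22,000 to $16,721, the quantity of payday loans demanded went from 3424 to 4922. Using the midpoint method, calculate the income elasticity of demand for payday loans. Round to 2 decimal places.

%ΔQ = (4922 − 3424)/[(3424+4922)/2] = 1498/4173 ≈ 0.3590.
%ΔM = (16,721 − 22,000)/[(22,000+16,721)/2] = -5279/19360.5 ≈ -0.2727.
E_I = %ΔQ/%ΔM ≈ -1.32.
E_I < 0: inferior good.

-1.32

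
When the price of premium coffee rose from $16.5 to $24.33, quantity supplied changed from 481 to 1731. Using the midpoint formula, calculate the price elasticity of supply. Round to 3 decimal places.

%ΔQ = (1731 − 481)/[(481 + 1731)/2] = 1250/1106 ≈ 1.1302.
%Δp = (24.33 − 16.5)/[(16.5 + 24.33)/2] = 7.83/20.415 ≈ 0.3835.
Arc elasticity E = %ΔQ/%Δp ≈ 1.1302/0.3835 ≈ 2.947.
|E| > 1: supply is elastic over this range.

2.947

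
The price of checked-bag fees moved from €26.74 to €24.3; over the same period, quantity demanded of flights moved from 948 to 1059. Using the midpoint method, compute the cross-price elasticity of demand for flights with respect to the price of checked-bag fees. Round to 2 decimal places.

%ΔQ_x = (1059 − 948)/[(948+1059)/2] = 111/1003.5 ≈ 0.1106.
%ΔP_y = (24.3 − 26.74)/[(26.74+24.3)/2] ≈ -0.0956.
E_xy = 0.1106/-0.0956 ≈ -1.16.
E_xy < 0, so flights and checked-bag fees are complements.

-1.16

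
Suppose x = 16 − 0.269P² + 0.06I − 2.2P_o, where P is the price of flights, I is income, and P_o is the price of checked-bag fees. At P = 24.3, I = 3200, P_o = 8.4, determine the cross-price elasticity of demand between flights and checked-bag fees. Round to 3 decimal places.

Substituting, x = 16 − 0.269(24.3)² + 0.06(3200) − 2.2(8.4) = 16 − 158.8418 + 192 − 18.48 = 30.6782.
∂x/∂P_o = −2.2, so E_xy = -2.2·(8.4/30.6782) ≈ -0.602.
E_xy < 0: the goods are complements.

-0.602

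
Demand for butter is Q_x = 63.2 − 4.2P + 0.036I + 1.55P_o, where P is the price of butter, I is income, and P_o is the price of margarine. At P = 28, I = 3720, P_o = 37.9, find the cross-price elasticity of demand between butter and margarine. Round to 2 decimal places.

0.42

Evaluating quantity at (P, I, P_o) gives Q_x = 63.2 − 4.2(28) + 0.036(3720) + 1.55(37.9) = 63.2 − 117.6 + 133.92 + 58.745 = 138.265.
∂Q_x/∂P_o = +1.55, so E_xy = 1.55·(37.9/138.265) ≈ 0.42.
E_xy > 0: the goods are substitutes.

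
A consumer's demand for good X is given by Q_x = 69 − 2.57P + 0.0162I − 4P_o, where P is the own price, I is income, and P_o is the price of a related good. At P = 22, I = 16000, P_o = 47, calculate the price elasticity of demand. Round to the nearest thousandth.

At the given point, Q_x = 69 − 2.57(22) + 0.0162(16000) − 4(47) = 69 − 56.54 + 259.2 − 188 = 83.66.
∂Q_x/∂P = −2.57, so E_p = (−2.57)·(22/83.66) ≈ -0.676.
|E_p| < 1: demand is inelastic.

-0.676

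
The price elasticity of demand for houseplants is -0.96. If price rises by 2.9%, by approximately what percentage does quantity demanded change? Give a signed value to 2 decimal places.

%ΔQ ≈ E × %ΔP = (-0.96) × (2.9%) ≈ -2.78%.

-2.78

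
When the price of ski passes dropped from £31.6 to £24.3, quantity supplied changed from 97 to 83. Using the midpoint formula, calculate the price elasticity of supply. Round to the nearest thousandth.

%ΔQ = (83 − 97)/[(97 + 83)/2] = -14/90 ≈ -0.1556.
%ΔP = (24.3 − 31.6)/[(31.6 + 24.3)/2] = -7.3/27.95 ≈ -0.2612.
Arc elasticity E = %ΔQ/%ΔP ≈ -0.1556/-0.2612 ≈ 0.596.
|E| < 1: supply is inelastic over this range.

0.596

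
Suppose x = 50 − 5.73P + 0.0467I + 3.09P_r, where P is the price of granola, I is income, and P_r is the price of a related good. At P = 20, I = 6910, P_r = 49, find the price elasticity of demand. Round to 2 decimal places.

Evaluating quantity at (P, I, P_r) gives x = 50 − 5.73(20) + 0.0467(6910) + 3.09(49) = 50 − 114.6 + 322.697 + 151.41 = 409.507.
∂x/∂P = −5.73, so E_p = (−5.73)·(20/409.507) ≈ -0.28.
|E_p| < 1: demand is inelastic.

-0.28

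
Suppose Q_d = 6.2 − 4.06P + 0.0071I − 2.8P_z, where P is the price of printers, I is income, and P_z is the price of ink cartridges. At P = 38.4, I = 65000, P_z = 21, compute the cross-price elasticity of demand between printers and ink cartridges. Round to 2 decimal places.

-0.23

Substituting, Q_d = 6.2 − 4.06(38.4) + 0.0071(65000) − 2.8(21) = 6.2 − 155.904 + 461.5 − 58.8 = 252.996.
∂Q_d/∂P_z = −2.8, so E_xy = -2.8·(21/252.996) ≈ -0.23.
E_xy < 0: the goods are complements.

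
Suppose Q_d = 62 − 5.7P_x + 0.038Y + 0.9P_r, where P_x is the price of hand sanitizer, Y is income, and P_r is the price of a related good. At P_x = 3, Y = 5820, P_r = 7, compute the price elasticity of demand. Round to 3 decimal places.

Q_d = 62 − 5.7(3) + 0.038(5820) + 0.9(7) = 62 − 17.1 + 221.16 + 6.3 = 272.36.
∂Q_d/∂P_x = −5.7, so E_p = (−5.7)·(3/272.36) ≈ -0.063.
|E_p| < 1: demand is inelastic.

-0.063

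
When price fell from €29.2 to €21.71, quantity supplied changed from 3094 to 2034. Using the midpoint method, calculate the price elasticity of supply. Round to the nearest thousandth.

1.405

%ΔQ = (2034 − 3094)/[(3094 + 2034)/2] = -1060/2564 ≈ -0.4134.
%Δp = (21.71 − 29.2)/[(29.2 + 21.71)/2] = -7.49/25.455 ≈ -0.2942.
Arc elasticity E = %ΔQ/%Δp ≈ -0.4134/-0.2942 ≈ 1.405.
|E| > 1: supply is elastic over this range.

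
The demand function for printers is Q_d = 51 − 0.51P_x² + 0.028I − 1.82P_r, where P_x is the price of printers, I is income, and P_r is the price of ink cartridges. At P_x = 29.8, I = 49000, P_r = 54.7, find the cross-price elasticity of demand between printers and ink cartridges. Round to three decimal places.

-0.114

Q_d = 51 − 0.51(29.8)² + 0.028(49000) − 1.82(54.7) = 51 − 452.9004 + 1372 − 99.554 = 870.5456.
∂Q_d/∂P_r = −1.82, so E_xy = -1.82·(54.7/870.5456) ≈ -0.114.
E_xy < 0: the goods are complements.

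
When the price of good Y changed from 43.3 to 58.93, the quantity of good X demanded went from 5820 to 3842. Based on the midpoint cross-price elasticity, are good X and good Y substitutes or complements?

complements

%ΔQ_x = (3842 − 5820)/[(5820+3842)/2] = -1978/4831 ≈ -0.4094.
%ΔP_y = (58.93 − 43.3)/[(43.3+58.93)/2] ≈ 0.3058.
E_xy = -0.4094/0.3058 ≈ -1.339.
E_xy < 0, so the goods are complements.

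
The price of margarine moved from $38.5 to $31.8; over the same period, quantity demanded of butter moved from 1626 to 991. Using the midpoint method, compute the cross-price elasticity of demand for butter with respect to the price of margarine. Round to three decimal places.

2.546

%ΔQ_x = (991 − 1626)/[(1626+991)/2] = -635/1308.5 ≈ -0.4853.
%ΔP_y = (31.8 − 38.5)/[(38.5+31.8)/2] ≈ -0.1906.
E_xy = -0.4853/-0.1906 ≈ 2.546.
E_xy > 0, so butter and margarine are substitutes.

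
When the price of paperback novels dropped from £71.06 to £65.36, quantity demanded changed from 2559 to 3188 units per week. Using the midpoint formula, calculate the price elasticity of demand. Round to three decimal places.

%ΔQ = (3188 − 2559)/[(2559 + 3188)/2] = 629/2873.5 ≈ 0.2189.
%ΔP = (65.36 − 71.06)/[(71.06 + 65.36)/2] = -5.7/68.21 ≈ -0.0836.
Arc elasticity E = %ΔQ/%ΔP ≈ 0.2189/-0.0836 ≈ -2.619.
|E| > 1: demand is elastic over this range.

-2.619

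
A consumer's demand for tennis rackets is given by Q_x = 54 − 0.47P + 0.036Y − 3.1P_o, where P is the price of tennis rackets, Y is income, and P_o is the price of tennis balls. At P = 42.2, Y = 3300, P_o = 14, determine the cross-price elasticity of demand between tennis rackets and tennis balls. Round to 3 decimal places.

-0.396

At the given point, Q_x = 54 − 0.47(42.2) + 0.036(3300) − 3.1(14) = 54 − 19.834 + 118.8 − 43.4 = 109.566.
∂Q_x/∂P_o = −3.1, so E_xy = -3.1·(14/109.566) ≈ -0.396.
E_xy < 0: the goods are complements.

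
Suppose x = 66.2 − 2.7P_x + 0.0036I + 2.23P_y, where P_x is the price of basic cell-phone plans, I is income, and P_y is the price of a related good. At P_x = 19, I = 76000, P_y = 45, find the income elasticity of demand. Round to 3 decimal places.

x = 66.2 − 2.7(19) + 0.0036(76000) + 2.23(45) = 66.2 − 51.3 + 273.6 + 100.35 = 388.85.
∂x/∂I = +0.0036, so E_I = 0.0036·(76000/388.85) ≈ 0.704.
E_I ∈ (0,1): normal good (necessity).

0.704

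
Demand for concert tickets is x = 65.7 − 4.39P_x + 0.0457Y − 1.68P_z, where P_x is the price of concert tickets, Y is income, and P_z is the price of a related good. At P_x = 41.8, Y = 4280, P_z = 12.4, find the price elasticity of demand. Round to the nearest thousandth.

-3.221

Substituting, x = 65.7 − 4.39(41.8) + 0.0457(4280) − 1.68(12.4) = 65.7 − 183.502 + 195.596 − 20.832 = 56.962.
∂x/∂P_x = −4.39, so E_p = (−4.39)·(41.8/56.962) ≈ -3.221.
|E_p| > 1: demand is elastic.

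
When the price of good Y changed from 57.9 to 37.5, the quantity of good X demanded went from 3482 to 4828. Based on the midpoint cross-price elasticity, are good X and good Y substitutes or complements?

%ΔQ_x = (4828 − 3482)/[(3482+4828)/2] = 1346/4155 ≈ 0.3239.
%ΔP_y = (37.5 − 57.9)/[(57.9+37.5)/2] ≈ -0.4277.
E_xy = 0.3239/-0.4277 ≈ -0.757.
E_xy < 0, so the goods are complements.

complements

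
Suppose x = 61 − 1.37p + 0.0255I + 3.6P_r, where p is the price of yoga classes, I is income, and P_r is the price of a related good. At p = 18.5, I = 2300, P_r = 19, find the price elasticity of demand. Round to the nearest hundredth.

First evaluate x: 61 − 1.37(18.5) + 0.0255(2300) + 3.6(19) = 61 − 25.345 + 58.65 + 68.4 = 162.705.
∂x/∂p = −1.37, so E_p = (−1.37)·(18.5/162.705) ≈ -0.16.
|E_p| < 1: demand is inelastic.

-0.16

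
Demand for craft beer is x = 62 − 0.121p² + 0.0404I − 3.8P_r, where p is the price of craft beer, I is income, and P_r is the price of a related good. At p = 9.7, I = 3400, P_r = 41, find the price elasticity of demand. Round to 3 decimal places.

At the given point, x = 62 − 0.121(9.7)² + 0.0404(3400) − 3.8(41) = 62 − 11.3849 + 137.36 − 155.8 = 32.1751.
∂x/∂p = −2·0.121·p = -2.3474, so E_p = -2.3474·(9.7/32.1751) ≈ -0.708.
|E_p| < 1: demand is inelastic.

-0.708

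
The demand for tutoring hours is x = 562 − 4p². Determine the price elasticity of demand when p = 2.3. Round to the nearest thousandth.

At p = 2.3, x = 540.84.
dx/dp = −2·4·p = −18.4.
Point elasticity E = (dx/dp)·(p/x) = -18.4 × 2.3/540.84 ≈ -0.078.
|E| < 1, so demand is inelastic at this price.

-0.078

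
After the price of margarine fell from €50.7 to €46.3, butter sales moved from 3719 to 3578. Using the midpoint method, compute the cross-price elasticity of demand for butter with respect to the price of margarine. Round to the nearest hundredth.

%ΔQ_x = (3578 − 3719)/[(3719+3578)/2] = -141/3648.5 ≈ -0.0386.
%ΔP_y = (46.3 − 50.7)/[(50.7+46.3)/2] ≈ -0.0907.
E_xy = -0.0386/-0.0907 ≈ 0.43.
E_xy > 0, so butter and margarine are substitutes.

0.43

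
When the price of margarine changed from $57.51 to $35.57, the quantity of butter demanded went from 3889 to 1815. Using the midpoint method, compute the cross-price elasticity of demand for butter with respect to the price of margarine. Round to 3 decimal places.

%ΔQ_x = (1815 − 3889)/[(3889+1815)/2] = -2074/2852 ≈ -0.7272.
%ΔP_y = (35.57 − 57.51)/[(57.51+35.57)/2] ≈ -0.4714.
E_xy = -0.7272/-0.4714 ≈ 1.543.
E_xy > 0, so butter and margarine are substitutes.

1.543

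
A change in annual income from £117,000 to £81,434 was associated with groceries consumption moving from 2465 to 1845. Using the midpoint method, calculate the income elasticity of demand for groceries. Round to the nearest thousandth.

0.803

%ΔQ = (1845 − 2465)/[(2465+1845)/2] = -620/2155 ≈ -0.2877.
%ΔI = (81,434 − 117,000)/[(117,000+81,434)/2] = -35566/99217 ≈ -0.3585.
E_I = %ΔQ/%ΔI ≈ 0.803.
E_I ∈ (0,1): normal good (necessity).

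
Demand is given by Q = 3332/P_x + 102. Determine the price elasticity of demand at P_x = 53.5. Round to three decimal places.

At P_x = 53.5, Q = 164.2804.
dQ/dP_x = −3332/P_x² = −1.1641.
Point elasticity E = (dQ/dP_x)·(P_x/Q) = -1.1641 × 53.5/164.2804 ≈ -0.379.
|E| < 1, so demand is inelastic at this price.

-0.379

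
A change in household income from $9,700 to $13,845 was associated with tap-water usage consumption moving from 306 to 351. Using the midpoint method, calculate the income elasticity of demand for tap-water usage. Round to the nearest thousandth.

0.389

%ΔQ = (351 − 306)/[(306+351)/2] = 45/328.5 ≈ 0.1370.
%ΔI = (13,845 − 9,700)/[(9,700+13,845)/2] = 4145/11772.5 ≈ 0.3521.
E_I = %ΔQ/%ΔI ≈ 0.389.
E_I ∈ (0,1): normal good (necessity).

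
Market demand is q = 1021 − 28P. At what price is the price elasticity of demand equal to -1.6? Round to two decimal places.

Set −bP/(a − bP) = −1.6 ⇒ bP = 1.6(a − bP) ⇒ bP(1+1.6) = 1.6·a.
P = 1.6·1021/(28·2.6) ≈ 22.44.

22.44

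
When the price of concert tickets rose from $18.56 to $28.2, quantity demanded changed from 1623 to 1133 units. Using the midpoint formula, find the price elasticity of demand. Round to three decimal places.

%ΔQ = (1133 − 1623)/[(1623 + 1133)/2] = -490/1378 ≈ -0.3556.
%Δp = (28.2 − 18.56)/[(18.56 + 28.2)/2] = 9.64/23.38 ≈ 0.4123.
Arc elasticity E = %ΔQ/%Δp ≈ -0.3556/0.4123 ≈ -0.862.
|E| < 1: demand is inelastic over this range.

-0.862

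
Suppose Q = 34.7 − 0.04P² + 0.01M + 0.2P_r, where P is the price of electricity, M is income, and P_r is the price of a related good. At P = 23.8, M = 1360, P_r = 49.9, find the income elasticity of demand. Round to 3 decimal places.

At the given point, Q = 34.7 − 0.04(23.8)² + 0.01(1360) + 0.2(49.9) = 34.7 − 22.6576 + 13.6 + 9.98 = 35.6224.
∂Q/∂M = +0.01, so E_I = 0.01·(1360/35.6224) ≈ 0.382.
E_I ∈ (0,1): normal good (necessity).

0.382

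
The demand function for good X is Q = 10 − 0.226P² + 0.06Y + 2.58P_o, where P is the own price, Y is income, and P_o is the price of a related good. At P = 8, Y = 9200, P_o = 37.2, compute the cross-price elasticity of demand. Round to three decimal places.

0.149

Evaluating quantity at (P, Y, P_o) gives Q = 10 − 0.226(8)² + 0.06(9200) + 2.58(37.2) = 10 − 14.464 + 552 + 95.976 = 643.512.
∂Q/∂P_o = +2.58, so E_xy = 2.58·(37.2/643.512) ≈ 0.149.
E_xy > 0: the goods are substitutes.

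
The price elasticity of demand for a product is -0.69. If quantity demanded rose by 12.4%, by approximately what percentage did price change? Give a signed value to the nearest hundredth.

%ΔQ ≈ E × %ΔP ⇒ %ΔP = %ΔQ / E = (12.4%)/(-0.69) ≈ -17.97%.

-17.97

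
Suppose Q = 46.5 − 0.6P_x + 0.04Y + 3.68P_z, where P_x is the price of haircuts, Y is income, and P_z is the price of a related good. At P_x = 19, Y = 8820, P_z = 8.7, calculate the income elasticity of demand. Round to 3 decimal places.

0.840

First evaluate Q: 46.5 − 0.6(19) + 0.04(8820) + 3.68(8.7) = 46.5 − 11.4 + 352.8 + 32.016 = 419.916.
∂Q/∂Y = +0.04, so E_I = 0.04·(8820/419.916) ≈ 0.840.
E_I ∈ (0,1): normal good (necessity).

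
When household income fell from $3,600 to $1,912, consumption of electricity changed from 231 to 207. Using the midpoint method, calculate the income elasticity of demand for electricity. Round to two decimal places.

0.18

%ΔQ = (207 − 231)/[(231+207)/2] = -24/219 ≈ -0.1096.
%ΔI = (1,912 − 3,600)/[(3,600+1,912)/2] = -1688/2756 ≈ -0.6125.
E_I = %ΔQ/%ΔI ≈ 0.18.
E_I ∈ (0,1): normal good (necessity).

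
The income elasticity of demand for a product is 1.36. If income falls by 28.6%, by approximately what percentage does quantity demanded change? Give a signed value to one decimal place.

-38.9

%ΔQ ≈ E × %ΔI = (1.36) × (-28.6%) ≈ -38.9%.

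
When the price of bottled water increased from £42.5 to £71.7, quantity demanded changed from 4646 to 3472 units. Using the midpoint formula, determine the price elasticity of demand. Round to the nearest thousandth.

-0.566

%Δq = (3472 − 4646)/[(4646 + 3472)/2] = -1174/4059 ≈ -0.2892.
%Δp = (71.7 − 42.5)/[(42.5 + 71.7)/2] = 29.2/57.1 ≈ 0.5114.
Arc elasticity E = %Δq/%Δp ≈ -0.2892/0.5114 ≈ -0.566.
|E| < 1: demand is inelastic over this range.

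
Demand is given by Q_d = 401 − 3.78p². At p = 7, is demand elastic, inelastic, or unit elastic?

elastic

At p = 7, Q_d = 215.78.
dQ_d/dp = −2·3.78·p = −52.92.
Point elasticity E = (dQ_d/dp)·(p/Q_d) = -52.92 × 7/215.78 ≈ -1.717.
|E| ≈ 1.717 > 1, so demand is elastic.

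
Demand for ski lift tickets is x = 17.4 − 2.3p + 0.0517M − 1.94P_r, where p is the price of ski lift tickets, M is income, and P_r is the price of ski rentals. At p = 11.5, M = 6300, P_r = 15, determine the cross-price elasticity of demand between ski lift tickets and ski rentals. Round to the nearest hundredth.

-0.10

x = 17.4 − 2.3(11.5) + 0.0517(6300) − 1.94(15) = 17.4 − 26.45 + 325.71 − 29.1 = 287.56.
∂x/∂P_r = −1.94, so E_xy = -1.94·(15/287.56) ≈ -0.10.
E_xy < 0: the goods are complements.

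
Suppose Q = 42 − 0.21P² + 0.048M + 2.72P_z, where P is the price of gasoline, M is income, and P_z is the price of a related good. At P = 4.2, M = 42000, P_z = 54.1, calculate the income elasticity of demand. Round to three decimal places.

0.916

Q = 42 − 0.21(4.2)² + 0.048(42000) + 2.72(54.1) = 42 − 3.7044 + 2016 + 147.152 = 2201.4476.
∂Q/∂M = +0.048, so E_I = 0.048·(42000/2201.4476) ≈ 0.916.
E_I ∈ (0,1): normal good (necessity).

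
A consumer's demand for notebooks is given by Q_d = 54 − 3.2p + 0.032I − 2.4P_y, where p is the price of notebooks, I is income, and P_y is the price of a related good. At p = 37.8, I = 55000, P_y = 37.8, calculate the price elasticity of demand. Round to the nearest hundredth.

-0.08

Q_d = 54 − 3.2(37.8) + 0.032(55000) − 2.4(37.8) = 54 − 120.96 + 1760 − 90.72 = 1602.32.
∂Q_d/∂p = −3.2, so E_p = (−3.2)·(37.8/1602.32) ≈ -0.08.
|E_p| < 1: demand is inelastic.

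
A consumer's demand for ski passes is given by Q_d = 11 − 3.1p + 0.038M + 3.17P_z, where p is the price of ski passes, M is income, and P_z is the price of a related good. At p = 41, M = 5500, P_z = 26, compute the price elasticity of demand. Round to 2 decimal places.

Evaluating quantity at (p, M, P_z) gives Q_d = 11 − 3.1(41) + 0.038(5500) + 3.17(26) = 11 − 127.1 + 209 + 82.42 = 175.32.
∂Q_d/∂p = −3.1, so E_p = (−3.1)·(41/175.32) ≈ -0.72.
|E_p| < 1: demand is inelastic.

-0.72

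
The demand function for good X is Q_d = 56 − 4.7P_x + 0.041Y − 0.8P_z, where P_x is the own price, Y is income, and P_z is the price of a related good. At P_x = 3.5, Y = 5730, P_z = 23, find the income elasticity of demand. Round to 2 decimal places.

0.92

Evaluating quantity at (P_x, Y, P_z) gives Q_d = 56 − 4.7(3.5) + 0.041(5730) − 0.8(23) = 56 − 16.45 + 234.93 − 18.4 = 256.08.
∂Q_d/∂Y = +0.041, so E_I = 0.041·(5730/256.08) ≈ 0.92.
E_I ∈ (0,1): normal good (necessity).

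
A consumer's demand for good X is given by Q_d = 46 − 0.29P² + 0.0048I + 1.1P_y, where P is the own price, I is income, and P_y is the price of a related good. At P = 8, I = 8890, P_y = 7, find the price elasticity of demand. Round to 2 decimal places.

-0.48

First evaluate Q_d: 46 − 0.29(8)² + 0.0048(8890) + 1.1(7) = 46 − 18.56 + 42.672 + 7.7 = 77.812.
∂Q_d/∂P = −2·0.29·P = -4.64, so E_p = -4.64·(8/77.812) ≈ -0.48.
|E_p| < 1: demand is inelastic.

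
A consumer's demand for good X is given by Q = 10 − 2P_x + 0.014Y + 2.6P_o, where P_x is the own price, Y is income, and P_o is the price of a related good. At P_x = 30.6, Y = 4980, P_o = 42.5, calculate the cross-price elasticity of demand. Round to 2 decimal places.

0.86

Substituting, Q = 10 − 2(30.6) + 0.014(4980) + 2.6(42.5) = 10 − 61.2 + 69.72 + 110.5 = 129.02.
∂Q/∂P_o = +2.6, so E_xy = 2.6·(42.5/129.02) ≈ 0.86.
E_xy > 0: the goods are substitutes.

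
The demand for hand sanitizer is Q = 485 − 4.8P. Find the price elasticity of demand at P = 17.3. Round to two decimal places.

-0.21

At P = 17.3, Q = 401.96.
dQ/dP = −4.8.
Point elasticity E = (dQ/dP)·(P/Q) = -4.8 × 17.3/401.96 ≈ -0.21.
|E| < 1, so demand is inelastic at this price.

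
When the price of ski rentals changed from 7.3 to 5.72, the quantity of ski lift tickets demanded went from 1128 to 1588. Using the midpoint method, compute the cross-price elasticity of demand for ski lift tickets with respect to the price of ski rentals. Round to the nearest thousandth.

-1.396

%ΔQ_x = (1588 − 1128)/[(1128+1588)/2] = 460/1358 ≈ 0.3387.
%ΔP_y = (5.72 − 7.3)/[(7.3+5.72)/2] ≈ -0.2427.
E_xy = 0.3387/-0.2427 ≈ -1.396.
E_xy < 0, so ski lift tickets and ski rentals are complements.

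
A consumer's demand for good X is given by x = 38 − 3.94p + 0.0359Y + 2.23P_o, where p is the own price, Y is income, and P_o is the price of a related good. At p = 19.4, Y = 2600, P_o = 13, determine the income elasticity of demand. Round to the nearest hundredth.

Evaluating quantity at (p, Y, P_o) gives x = 38 − 3.94(19.4) + 0.0359(2600) + 2.23(13) = 38 − 76.436 + 93.34 + 28.99 = 83.894.
∂x/∂Y = +0.0359, so E_I = 0.0359·(2600/83.894) ≈ 1.11.
E_I > 1: normal good (luxury).

1.11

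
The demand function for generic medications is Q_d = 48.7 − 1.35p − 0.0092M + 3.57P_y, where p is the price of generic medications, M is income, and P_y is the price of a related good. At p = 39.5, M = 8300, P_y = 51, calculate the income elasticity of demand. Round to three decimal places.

-0.755

First evaluate Q_d: 48.7 − 1.35(39.5) − 0.0092(8300) + 3.57(51) = 48.7 − 53.325 − 76.36 + 182.07 = 101.085.
∂Q_d/∂M = −0.0092, so E_I = -0.0092·(8300/101.085) ≈ -0.755.
E_I < 0: inferior good.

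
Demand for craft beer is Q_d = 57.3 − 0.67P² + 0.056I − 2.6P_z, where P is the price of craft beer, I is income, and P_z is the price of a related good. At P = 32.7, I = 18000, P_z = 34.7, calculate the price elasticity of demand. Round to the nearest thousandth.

-5.540

Substituting, Q_d = 57.3 − 0.67(32.7)² + 0.056(18000) − 2.6(34.7) = 57.3 − 716.4243 + 1008 − 90.22 = 258.6557.
∂Q_d/∂P = −2·0.67·P = -43.818, so E_p = -43.818·(32.7/258.6557) ≈ -5.540.
|E_p| > 1: demand is elastic.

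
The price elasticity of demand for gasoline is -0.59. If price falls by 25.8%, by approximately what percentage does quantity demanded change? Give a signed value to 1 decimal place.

%ΔQ ≈ E × %ΔP = (-0.59) × (-25.8%) ≈ 15.2%.

15.2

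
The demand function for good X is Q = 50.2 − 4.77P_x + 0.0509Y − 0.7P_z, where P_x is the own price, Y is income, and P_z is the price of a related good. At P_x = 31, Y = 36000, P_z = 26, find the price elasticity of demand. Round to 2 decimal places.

First evaluate Q: 50.2 − 4.77(31) + 0.0509(36000) − 0.7(26) = 50.2 − 147.87 + 1832.4 − 18.2 = 1716.53.
∂Q/∂P_x = −4.77, so E_p = (−4.77)·(31/1716.53) ≈ -0.09.
|E_p| < 1: demand is inelastic.

-0.09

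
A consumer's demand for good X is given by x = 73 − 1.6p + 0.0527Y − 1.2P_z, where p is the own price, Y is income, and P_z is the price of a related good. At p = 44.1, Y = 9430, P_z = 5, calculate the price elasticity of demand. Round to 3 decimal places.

First evaluate x: 73 − 1.6(44.1) + 0.0527(9430) − 1.2(5) = 73 − 70.56 + 496.961 − 6 = 493.401.
∂x/∂p = −1.6, so E_p = (−1.6)·(44.1/493.401) ≈ -0.143.
|E_p| < 1: demand is inelastic.

-0.143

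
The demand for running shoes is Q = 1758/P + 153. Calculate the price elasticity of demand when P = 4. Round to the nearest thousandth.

-0.742

At P = 4, Q = 592.5.
dQ/dP = −1758/P² = −109.875.
Point elasticity E = (dQ/dP)·(P/Q) = -109.875 × 4/592.5 ≈ -0.742.
|E| < 1, so demand is inelastic at this price.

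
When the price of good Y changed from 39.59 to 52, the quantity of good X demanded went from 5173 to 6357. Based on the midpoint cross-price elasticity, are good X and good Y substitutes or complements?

%ΔQ_x = (6357 − 5173)/[(5173+6357)/2] = 1184/5765 ≈ 0.2054.
%ΔP_y = (52 − 39.59)/[(39.59+52)/2] ≈ 0.2710.
E_xy = 0.2054/0.2710 ≈ 0.758.
E_xy > 0, so the goods are substitutes.

substitutes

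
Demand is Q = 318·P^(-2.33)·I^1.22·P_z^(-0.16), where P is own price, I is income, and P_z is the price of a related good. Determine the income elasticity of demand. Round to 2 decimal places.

1.22

For a Cobb–Douglas (constant-elasticity) form Q = A·I^α·…, the elasticity with respect to I equals the exponent α at every point.
Here the exponent on I is 1.22, so the income elasticity of demand is 1.22.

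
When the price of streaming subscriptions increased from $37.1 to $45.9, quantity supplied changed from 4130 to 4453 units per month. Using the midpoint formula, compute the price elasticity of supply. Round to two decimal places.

%ΔQ = (4453 − 4130)/[(4130 + 4453)/2] = 323/4291.5 ≈ 0.0753.
%ΔP = (45.9 − 37.1)/[(37.1 + 45.9)/2] = 8.8/41.5 ≈ 0.2120.
Arc elasticity E = %ΔQ/%ΔP ≈ 0.0753/0.2120 ≈ 0.35.
|E| < 1: supply is inelastic over this range.

0.35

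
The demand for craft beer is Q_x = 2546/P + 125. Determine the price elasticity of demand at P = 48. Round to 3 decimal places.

-0.298

At P = 48, Q_x = 178.0417.
dQ_x/dP = −2546/P² = −1.105.
Point elasticity E = (dQ_x/dP)·(P/Q_x) = -1.105 × 48/178.0417 ≈ -0.298.
|E| < 1, so demand is inelastic at this price.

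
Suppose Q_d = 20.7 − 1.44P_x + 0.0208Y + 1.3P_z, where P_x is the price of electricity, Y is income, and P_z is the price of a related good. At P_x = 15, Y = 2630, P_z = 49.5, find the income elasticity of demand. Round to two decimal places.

First evaluate Q_d: 20.7 − 1.44(15) + 0.0208(2630) + 1.3(49.5) = 20.7 − 21.6 + 54.704 + 64.35 = 118.154.
∂Q_d/∂Y = +0.0208, so E_I = 0.0208·(2630/118.154) ≈ 0.46.
E_I ∈ (0,1): normal good (necessity).

0.46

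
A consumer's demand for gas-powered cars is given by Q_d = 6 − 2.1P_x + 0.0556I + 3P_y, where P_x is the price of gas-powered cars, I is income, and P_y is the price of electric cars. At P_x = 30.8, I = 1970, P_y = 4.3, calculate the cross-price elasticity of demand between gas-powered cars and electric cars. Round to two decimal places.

0.20

Evaluating quantity at (P_x, I, P_y) gives Q_d = 6 − 2.1(30.8) + 0.0556(1970) + 3(4.3) = 6 − 64.68 + 109.532 + 12.9 = 63.752.
∂Q_d/∂P_y = +3, so E_xy = 3·(4.3/63.752) ≈ 0.20.
E_xy > 0: the goods are substitutes.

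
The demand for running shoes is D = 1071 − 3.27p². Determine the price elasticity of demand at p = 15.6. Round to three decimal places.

-5.783

At p = 15.6, D = 275.2128.
dD/dp = −2·3.27·p = −102.024.
Point elasticity E = (dD/dp)·(p/D) = -102.024 × 15.6/275.2128 ≈ -5.783.
|E| > 1, so demand is elastic at this price.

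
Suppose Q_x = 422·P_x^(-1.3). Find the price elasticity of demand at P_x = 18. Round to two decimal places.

For a Cobb–Douglas (constant-elasticity) form Q_x = A·P_x^α·…, the elasticity with respect to P_x equals the exponent α at every point.
Here the exponent on P_x is -1.3, so the price elasticity of demand is -1.30.

-1.30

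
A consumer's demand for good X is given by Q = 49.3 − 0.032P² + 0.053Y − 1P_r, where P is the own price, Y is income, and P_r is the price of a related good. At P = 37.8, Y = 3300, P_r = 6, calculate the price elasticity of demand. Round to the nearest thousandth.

At the given point, Q = 49.3 − 0.032(37.8)² + 0.053(3300) − 1(6) = 49.3 − 45.7229 + 174.9 − 6 = 172.4771.
∂Q/∂P = −2·0.032·P = -2.4192, so E_p = -2.4192·(37.8/172.4771) ≈ -0.530.
|E_p| < 1: demand is inelastic.

-0.530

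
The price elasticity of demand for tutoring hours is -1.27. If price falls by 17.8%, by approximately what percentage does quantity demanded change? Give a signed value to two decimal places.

%ΔQ ≈ E × %ΔP = (-1.27) × (-17.8%) ≈ 22.61%.

22.61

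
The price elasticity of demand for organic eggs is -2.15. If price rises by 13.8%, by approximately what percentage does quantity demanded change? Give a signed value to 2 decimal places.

%ΔQ ≈ E × %ΔP = (-2.15) × (13.8%) = -29.67%.

-29.67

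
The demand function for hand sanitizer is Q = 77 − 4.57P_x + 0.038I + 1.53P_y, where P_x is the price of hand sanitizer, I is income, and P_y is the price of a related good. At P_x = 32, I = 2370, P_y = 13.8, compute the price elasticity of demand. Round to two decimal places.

First evaluate Q: 77 − 4.57(32) + 0.038(2370) + 1.53(13.8) = 77 − 146.24 + 90.06 + 21.114 = 41.934.
∂Q/∂P_x = −4.57, so E_p = (−4.57)·(32/41.934) ≈ -3.49.
|E_p| > 1: demand is elastic.

-3.49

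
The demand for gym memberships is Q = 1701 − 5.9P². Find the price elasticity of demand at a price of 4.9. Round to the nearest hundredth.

-0.18

At P = 4.9, Q = 1559.341.
dQ/dP = −2·5.9·P = −57.82.
Point elasticity E = (dQ/dP)·(P/Q) = -57.82 × 4.9/1559.341 ≈ -0.18.
|E| < 1, so demand is inelastic at this price.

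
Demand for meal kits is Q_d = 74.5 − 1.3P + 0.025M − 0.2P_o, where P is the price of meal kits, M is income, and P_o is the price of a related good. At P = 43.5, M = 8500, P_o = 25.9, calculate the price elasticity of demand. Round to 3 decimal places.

-0.251

At the given point, Q_d = 74.5 − 1.3(43.5) + 0.025(8500) − 0.2(25.9) = 74.5 − 56.55 + 212.5 − 5.18 = 225.27.
∂Q_d/∂P = −1.3, so E_p = (−1.3)·(43.5/225.27) ≈ -0.251.
|E_p| < 1: demand is inelastic.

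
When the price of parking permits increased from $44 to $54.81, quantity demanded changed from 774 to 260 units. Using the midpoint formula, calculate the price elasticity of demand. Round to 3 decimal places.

%ΔQ = (260 − 774)/[(774 + 260)/2] = -514/517 ≈ -0.9942.
%ΔP = (54.81 − 44)/[(44 + 54.81)/2] = 10.81/49.405 ≈ 0.2188.
Arc elasticity E = %ΔQ/%ΔP ≈ -0.9942/0.2188 ≈ -4.544.
|E| > 1: demand is elastic over this range.

-4.544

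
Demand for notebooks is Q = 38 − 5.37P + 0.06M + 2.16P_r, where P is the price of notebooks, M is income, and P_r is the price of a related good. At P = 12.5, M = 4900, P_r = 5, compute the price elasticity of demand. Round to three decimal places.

-0.243

First evaluate Q: 38 − 5.37(12.5) + 0.06(4900) + 2.16(5) = 38 − 67.125 + 294 + 10.8 = 275.675.
∂Q/∂P = −5.37, so E_p = (−5.37)·(12.5/275.675) ≈ -0.243.
|E_p| < 1: demand is inelastic.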